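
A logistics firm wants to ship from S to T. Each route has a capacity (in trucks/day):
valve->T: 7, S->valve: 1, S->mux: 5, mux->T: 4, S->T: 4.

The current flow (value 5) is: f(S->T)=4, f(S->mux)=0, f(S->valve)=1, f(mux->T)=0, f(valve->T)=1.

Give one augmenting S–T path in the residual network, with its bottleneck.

Residual along S->mux->T: S->mux: 5, mux->T: 4.
Bottleneck = min = 4.

S->mux->T, bottleneck 4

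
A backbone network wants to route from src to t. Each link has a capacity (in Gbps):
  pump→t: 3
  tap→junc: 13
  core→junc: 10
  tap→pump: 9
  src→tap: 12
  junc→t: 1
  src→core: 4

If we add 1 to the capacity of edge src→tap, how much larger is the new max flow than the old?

0

Original max flow = 4.
Edge src→tap does not cross the min cut (source side {core, junc, pump, src, tap}), so extra capacity there cannot help.
New max flow = 4. Increase = 0.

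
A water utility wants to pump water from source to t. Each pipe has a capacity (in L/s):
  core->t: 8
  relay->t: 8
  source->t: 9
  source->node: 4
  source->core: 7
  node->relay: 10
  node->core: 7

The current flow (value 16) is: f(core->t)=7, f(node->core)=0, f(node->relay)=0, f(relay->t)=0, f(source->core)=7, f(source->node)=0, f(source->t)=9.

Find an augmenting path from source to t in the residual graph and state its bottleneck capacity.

Residual along source->node->core->t: source->node: 4, node->core: 7, core->t: 1.
Bottleneck = min = 1.

source->node->core->t, bottleneck 1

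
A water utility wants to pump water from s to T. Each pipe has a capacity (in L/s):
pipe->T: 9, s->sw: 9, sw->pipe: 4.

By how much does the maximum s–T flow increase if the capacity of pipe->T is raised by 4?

0

Original max flow = 4.
Edge pipe->T does not cross the min cut (source side {s, sw}), so extra capacity there cannot help.
New max flow = 4. Increase = 0.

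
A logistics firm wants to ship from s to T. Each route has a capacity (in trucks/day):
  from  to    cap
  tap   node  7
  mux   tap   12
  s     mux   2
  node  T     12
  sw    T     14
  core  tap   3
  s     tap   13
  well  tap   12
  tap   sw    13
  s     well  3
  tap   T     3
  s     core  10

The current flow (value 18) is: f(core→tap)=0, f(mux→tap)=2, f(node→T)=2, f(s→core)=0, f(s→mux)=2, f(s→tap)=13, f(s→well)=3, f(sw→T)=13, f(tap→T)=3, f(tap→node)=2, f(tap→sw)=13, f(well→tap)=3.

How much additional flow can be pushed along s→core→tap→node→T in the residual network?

Residual capacities along the path: s→core: 10, core→tap: 3, tap→node: 5, node→T: 10.
Minimum is 3.

3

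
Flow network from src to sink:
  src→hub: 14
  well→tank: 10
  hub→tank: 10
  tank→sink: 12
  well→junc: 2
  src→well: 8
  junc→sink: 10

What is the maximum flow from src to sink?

Augment src→hub→tank→sink: bottleneck 10. Total 10.
Augment src→well→tank→sink: bottleneck 2. Total 12.
Augment src→well→junc→sink: bottleneck 2. Total 14.
No augmenting path remains in the residual graph.

14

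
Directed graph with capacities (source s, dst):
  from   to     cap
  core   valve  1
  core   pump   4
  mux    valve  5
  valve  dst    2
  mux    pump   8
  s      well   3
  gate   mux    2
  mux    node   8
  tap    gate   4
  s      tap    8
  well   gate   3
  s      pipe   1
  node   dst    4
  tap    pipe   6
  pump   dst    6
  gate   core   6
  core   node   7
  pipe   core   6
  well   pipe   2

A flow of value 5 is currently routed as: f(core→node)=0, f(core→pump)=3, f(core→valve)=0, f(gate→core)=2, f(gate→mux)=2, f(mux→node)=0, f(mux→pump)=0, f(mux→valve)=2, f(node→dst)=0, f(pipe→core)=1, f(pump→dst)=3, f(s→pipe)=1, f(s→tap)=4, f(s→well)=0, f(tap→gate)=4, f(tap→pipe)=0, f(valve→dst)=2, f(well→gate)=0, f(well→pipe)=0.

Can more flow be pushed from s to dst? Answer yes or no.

Yes

Residual path s→tap→pipe→core→pump→dst has bottleneck 1 > 0.
Pushing 1 along it raises the flow to 6, so the given flow is not maximum.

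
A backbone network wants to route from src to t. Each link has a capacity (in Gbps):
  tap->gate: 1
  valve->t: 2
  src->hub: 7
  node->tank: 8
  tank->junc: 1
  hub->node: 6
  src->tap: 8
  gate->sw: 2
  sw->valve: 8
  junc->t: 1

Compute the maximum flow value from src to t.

2

Augment src->hub->node->tank->junc->t: bottleneck 1. Total 1.
Augment src->tap->gate->sw->valve->t: bottleneck 1. Total 2.
No augmenting path remains in the residual graph.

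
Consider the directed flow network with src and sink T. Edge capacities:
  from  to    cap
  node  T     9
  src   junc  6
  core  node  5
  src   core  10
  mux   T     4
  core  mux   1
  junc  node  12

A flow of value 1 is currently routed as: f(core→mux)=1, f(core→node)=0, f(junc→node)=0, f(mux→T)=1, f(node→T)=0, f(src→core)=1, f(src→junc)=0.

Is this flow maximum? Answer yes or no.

No

Residual path src→core→node→T has bottleneck 5 > 0.
Pushing 5 along it raises the flow to 6, so the given flow is not maximum.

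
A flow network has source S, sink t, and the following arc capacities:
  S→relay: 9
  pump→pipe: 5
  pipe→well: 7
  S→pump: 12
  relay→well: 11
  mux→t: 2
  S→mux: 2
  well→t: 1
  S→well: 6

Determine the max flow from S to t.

3

Augment S→mux→t: bottleneck 2. Total 2.
Augment S→well→t: bottleneck 1. Total 3.
No augmenting path remains in the residual graph.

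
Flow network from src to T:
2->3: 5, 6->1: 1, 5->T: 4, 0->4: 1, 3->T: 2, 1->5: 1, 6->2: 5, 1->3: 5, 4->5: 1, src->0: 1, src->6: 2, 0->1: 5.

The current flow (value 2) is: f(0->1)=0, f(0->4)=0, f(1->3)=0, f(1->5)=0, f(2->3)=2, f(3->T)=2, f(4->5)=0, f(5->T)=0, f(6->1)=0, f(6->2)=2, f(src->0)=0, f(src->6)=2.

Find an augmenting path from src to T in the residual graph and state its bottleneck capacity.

Residual along src->0->1->5->T: src->0: 1, 0->1: 5, 1->5: 1, 5->T: 4.
Bottleneck = min = 1.

src->0->1->5->T, bottleneck 1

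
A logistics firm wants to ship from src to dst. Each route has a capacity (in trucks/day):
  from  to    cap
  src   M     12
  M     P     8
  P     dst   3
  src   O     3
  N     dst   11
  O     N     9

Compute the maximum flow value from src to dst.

Augment src->M->P->dst: bottleneck 3. Total 3.
Augment src->O->N->dst: bottleneck 3. Total 6.
No augmenting path remains in the residual graph.

6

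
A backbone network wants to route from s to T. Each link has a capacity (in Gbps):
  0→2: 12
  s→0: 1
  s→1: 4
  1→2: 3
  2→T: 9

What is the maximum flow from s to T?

4

Augment s→0→2→T: bottleneck 1. Total 1.
Augment s→1→2→T: bottleneck 3. Total 4.
No augmenting path remains in the residual graph.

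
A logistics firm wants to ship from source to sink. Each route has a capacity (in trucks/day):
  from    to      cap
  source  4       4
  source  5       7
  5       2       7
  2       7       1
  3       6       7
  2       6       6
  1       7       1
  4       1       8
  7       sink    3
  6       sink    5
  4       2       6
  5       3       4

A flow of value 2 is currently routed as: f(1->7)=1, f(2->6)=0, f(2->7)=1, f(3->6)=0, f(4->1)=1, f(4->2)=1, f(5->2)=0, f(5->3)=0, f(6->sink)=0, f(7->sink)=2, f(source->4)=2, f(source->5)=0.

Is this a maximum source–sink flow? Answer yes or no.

No

Residual path source->4->2->6->sink has bottleneck 2 > 0.
Pushing 2 along it raises the flow to 4, so the given flow is not maximum.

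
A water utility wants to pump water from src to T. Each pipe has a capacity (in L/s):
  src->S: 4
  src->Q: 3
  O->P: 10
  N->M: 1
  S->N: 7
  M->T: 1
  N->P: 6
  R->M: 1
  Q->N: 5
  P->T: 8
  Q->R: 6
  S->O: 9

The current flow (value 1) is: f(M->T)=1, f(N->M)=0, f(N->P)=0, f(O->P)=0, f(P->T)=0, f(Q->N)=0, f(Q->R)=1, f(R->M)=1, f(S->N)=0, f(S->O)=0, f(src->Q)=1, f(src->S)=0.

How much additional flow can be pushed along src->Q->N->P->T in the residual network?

Residual capacities along the path: src->Q: 2, Q->N: 5, N->P: 6, P->T: 8.
Minimum is 2.

2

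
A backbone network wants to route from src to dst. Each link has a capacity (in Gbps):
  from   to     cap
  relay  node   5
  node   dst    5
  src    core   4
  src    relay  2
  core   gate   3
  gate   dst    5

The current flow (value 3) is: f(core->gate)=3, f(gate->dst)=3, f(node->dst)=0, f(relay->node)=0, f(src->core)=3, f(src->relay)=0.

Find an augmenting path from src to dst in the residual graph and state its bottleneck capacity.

src->relay->node->dst, bottleneck 2

Residual along src->relay->node->dst: src->relay: 2, relay->node: 5, node->dst: 5.
Bottleneck = min = 2.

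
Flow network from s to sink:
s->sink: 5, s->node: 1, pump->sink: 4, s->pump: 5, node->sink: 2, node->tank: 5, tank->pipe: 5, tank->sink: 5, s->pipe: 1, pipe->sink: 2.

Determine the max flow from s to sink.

Augment s->sink: bottleneck 5. Total 5.
Augment s->node->sink: bottleneck 1. Total 6.
Augment s->pipe->sink: bottleneck 1. Total 7.
Augment s->pump->sink: bottleneck 4. Total 11.
No augmenting path remains in the residual graph.

11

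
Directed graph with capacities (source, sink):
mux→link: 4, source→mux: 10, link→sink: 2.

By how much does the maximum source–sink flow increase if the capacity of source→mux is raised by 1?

0

Original max flow = 2.
Edge source→mux does not cross the min cut (source side {link, mux, source}), so extra capacity there cannot help.
New max flow = 2. Increase = 0.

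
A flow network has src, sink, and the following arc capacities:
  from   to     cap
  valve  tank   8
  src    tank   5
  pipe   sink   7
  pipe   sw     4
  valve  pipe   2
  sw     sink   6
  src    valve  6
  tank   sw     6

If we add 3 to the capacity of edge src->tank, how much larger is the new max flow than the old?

0

Original max flow = 8.
Edge src->tank does not cross the min cut (source side {src, tank, valve}), so extra capacity there cannot help.
New max flow = 8. Increase = 0.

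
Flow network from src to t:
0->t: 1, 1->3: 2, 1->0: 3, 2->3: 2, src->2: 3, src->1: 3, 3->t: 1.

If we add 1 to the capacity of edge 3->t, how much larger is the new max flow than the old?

1

Original max flow = 2.
After raising cap(3->t), augmenting paths through that edge carry 1 more unit.
New max flow = 3. Increase = 1.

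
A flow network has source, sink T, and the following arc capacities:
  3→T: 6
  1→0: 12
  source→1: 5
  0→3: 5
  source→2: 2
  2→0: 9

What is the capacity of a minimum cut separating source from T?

Max flow = 5 (via 2 augmenting paths).
In the residual at optimum, the set reachable from source is {0, 1, 2, source}.
Cut edges: 0→3 (cap 5). Sum = 5.

5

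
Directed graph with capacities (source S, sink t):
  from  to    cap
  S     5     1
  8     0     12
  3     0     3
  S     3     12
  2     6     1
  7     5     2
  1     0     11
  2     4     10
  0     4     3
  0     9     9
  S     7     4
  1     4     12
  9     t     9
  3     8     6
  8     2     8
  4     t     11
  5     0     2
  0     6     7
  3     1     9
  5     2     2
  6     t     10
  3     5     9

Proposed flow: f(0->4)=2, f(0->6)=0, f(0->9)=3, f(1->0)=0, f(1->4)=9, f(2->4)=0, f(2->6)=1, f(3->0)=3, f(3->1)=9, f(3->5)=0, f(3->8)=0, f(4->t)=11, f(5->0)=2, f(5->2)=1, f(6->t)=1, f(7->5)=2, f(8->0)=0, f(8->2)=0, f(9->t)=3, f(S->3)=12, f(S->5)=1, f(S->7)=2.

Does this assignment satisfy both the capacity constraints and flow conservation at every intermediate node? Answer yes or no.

Every edge has 0 ≤ f(e) ≤ cap(e).
At each intermediate node, inflow equals outflow.

Yes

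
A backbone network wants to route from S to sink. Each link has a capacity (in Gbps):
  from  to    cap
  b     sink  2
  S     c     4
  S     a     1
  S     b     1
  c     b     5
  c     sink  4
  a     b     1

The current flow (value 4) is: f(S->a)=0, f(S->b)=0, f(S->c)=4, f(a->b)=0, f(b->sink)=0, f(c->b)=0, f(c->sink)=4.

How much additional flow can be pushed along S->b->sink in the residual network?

1

Residual capacities along the path: S->b: 1, b->sink: 2.
Minimum is 1.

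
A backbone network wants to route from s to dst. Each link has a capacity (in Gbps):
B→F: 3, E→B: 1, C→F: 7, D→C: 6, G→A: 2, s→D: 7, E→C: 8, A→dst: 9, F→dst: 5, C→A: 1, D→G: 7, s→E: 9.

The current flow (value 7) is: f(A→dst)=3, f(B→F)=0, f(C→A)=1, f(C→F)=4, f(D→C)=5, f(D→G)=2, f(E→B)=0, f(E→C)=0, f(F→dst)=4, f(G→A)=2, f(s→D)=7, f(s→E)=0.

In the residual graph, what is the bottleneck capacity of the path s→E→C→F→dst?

1

Residual capacities along the path: s→E: 9, E→C: 8, C→F: 3, F→dst: 1.
Minimum is 1.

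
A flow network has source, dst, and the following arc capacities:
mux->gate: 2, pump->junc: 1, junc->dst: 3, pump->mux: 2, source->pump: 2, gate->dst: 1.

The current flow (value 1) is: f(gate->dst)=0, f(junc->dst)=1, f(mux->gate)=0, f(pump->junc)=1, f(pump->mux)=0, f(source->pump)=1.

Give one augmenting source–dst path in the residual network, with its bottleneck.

source->pump->mux->gate->dst, bottleneck 1

Residual along source->pump->mux->gate->dst: source->pump: 1, pump->mux: 2, mux->gate: 2, gate->dst: 1.
Bottleneck = min = 1.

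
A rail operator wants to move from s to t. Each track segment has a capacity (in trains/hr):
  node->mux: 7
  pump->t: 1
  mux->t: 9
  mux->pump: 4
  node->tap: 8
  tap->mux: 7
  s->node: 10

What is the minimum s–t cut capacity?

Max flow = 10 (via 3 augmenting paths).
In the residual at optimum, the set reachable from s is {s}.
Cut edges: s->node (cap 10). Sum = 10.

10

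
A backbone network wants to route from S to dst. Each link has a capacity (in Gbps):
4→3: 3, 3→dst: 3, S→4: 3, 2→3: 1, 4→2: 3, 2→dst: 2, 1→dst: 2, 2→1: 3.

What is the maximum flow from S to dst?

3

Augment S→4→2→dst: bottleneck 2. Total 2.
Augment S→4→3→dst: bottleneck 1. Total 3.
No augmenting path remains in the residual graph.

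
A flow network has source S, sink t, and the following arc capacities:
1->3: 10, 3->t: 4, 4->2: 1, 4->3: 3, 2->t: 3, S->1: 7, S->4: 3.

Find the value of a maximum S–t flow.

5

Augment S->4->2->t: bottleneck 1. Total 1.
Augment S->4->3->t: bottleneck 2. Total 3.
Augment S->1->3->t: bottleneck 2. Total 5.
No augmenting path remains in the residual graph.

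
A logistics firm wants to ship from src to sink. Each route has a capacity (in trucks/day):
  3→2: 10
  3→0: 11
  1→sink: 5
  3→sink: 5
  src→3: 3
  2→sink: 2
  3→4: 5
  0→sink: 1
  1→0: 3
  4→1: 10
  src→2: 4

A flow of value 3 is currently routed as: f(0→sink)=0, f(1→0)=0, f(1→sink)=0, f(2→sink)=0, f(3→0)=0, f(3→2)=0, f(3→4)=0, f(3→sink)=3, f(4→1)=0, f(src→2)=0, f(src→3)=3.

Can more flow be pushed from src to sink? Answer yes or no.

Residual path src→2→sink has bottleneck 2 > 0.
Pushing 2 along it raises the flow to 5, so the given flow is not maximum.

Yes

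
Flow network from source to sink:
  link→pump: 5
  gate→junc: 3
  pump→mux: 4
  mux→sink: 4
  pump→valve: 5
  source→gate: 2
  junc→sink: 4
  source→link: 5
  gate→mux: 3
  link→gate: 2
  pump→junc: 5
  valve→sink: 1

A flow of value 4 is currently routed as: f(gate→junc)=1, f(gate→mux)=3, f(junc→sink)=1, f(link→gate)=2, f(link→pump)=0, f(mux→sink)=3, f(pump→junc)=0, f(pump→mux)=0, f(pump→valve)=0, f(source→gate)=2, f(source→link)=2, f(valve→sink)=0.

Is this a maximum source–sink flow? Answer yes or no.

No

Residual path source→link→pump→junc→sink has bottleneck 3 > 0.
Pushing 3 along it raises the flow to 7, so the given flow is not maximum.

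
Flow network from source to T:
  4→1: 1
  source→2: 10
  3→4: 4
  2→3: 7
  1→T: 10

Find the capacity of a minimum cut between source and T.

Max flow = 1 (via 1 augmenting path).
In the residual at optimum, the set reachable from source is {2, 3, 4, source}.
Cut edges: 4→1 (cap 1). Sum = 1.

1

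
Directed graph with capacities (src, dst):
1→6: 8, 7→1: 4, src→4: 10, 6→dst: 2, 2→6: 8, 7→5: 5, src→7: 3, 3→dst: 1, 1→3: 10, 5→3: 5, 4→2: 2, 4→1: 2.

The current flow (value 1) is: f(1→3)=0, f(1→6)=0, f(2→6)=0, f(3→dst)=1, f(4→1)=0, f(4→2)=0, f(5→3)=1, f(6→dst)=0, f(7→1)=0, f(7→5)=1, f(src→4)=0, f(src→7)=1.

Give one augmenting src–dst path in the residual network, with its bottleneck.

src→7→1→6→dst, bottleneck 2

Residual along src→7→1→6→dst: src→7: 2, 7→1: 4, 1→6: 8, 6→dst: 2.
Bottleneck = min = 2.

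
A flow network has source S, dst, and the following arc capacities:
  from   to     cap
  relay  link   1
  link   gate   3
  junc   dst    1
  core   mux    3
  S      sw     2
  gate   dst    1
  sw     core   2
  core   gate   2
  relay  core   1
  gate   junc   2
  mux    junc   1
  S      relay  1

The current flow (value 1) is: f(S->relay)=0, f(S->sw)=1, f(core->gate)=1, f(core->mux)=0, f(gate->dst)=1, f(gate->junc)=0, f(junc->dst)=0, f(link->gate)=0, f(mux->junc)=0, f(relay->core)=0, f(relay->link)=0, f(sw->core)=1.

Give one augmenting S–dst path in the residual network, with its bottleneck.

S->sw->core->gate->junc->dst, bottleneck 1

Residual along S->sw->core->gate->junc->dst: S->sw: 1, sw->core: 1, core->gate: 1, gate->junc: 2, junc->dst: 1.
Bottleneck = min = 1.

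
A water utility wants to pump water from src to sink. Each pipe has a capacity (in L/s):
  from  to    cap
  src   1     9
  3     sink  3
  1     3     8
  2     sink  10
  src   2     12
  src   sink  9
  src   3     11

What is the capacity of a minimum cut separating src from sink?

Max flow = 22 (via 3 augmenting paths).
In the residual at optimum, the set reachable from src is {1, 2, 3, src}.
Cut edges: src->sink (cap 9), 2->sink (cap 10), 3->sink (cap 3). Sum = 22.

22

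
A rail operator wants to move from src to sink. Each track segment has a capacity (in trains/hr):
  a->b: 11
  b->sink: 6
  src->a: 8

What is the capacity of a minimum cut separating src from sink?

Max flow = 6 (via 1 augmenting path).
In the residual at optimum, the set reachable from src is {a, b, src}.
Cut edges: b->sink (cap 6). Sum = 6.

6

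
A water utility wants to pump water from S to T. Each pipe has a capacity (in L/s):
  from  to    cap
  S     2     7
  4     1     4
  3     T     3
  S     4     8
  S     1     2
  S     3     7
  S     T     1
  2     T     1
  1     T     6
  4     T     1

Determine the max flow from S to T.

Augment S→T: bottleneck 1. Total 1.
Augment S→3→T: bottleneck 3. Total 4.
Augment S→4→T: bottleneck 1. Total 5.
Augment S→1→T: bottleneck 2. Total 7.
Augment S→2→T: bottleneck 1. Total 8.
Augment S→4→1→T: bottleneck 4. Total 12.
No augmenting path remains in the residual graph.

12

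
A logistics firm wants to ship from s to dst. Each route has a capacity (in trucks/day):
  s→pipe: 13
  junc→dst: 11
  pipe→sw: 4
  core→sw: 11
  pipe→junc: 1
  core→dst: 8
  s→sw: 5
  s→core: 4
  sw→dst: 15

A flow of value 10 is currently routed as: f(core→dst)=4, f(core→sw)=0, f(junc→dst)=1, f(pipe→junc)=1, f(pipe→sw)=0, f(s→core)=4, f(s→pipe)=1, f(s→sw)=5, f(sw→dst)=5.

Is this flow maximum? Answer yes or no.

Residual path s→pipe→sw→dst has bottleneck 4 > 0.
Pushing 4 along it raises the flow to 14, so the given flow is not maximum.

No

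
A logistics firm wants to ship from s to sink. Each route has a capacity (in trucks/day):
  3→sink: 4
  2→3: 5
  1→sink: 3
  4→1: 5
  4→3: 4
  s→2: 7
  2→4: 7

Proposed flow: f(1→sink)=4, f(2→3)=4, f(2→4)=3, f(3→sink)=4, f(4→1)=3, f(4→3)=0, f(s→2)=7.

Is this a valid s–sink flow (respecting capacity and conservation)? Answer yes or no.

Capacity violated on 1→sink: flow 4 > capacity 3.

No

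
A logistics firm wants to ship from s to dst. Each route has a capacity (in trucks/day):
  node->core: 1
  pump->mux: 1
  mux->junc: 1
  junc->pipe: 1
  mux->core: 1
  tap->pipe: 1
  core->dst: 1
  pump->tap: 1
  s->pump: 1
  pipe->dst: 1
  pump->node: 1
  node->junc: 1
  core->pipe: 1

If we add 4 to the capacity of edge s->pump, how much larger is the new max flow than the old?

Original max flow = 1.
After raising cap(s->pump), augmenting paths through that edge carry 1 more unit.
New max flow = 2. Increase = 1.

1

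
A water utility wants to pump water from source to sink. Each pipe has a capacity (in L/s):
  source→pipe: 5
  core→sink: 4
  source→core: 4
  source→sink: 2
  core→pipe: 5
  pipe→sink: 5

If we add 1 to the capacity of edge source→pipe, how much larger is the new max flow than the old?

Original max flow = 11.
Even with extra capacity on source→pipe, another cut of capacity 11 remains binding.
New max flow = 11. Increase = 0.

0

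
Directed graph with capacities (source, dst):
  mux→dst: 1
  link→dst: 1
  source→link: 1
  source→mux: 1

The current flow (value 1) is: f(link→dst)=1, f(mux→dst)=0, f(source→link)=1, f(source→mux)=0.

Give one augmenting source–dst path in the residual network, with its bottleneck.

Residual along source→mux→dst: source→mux: 1, mux→dst: 1.
Bottleneck = min = 1.

source→mux→dst, bottleneck 1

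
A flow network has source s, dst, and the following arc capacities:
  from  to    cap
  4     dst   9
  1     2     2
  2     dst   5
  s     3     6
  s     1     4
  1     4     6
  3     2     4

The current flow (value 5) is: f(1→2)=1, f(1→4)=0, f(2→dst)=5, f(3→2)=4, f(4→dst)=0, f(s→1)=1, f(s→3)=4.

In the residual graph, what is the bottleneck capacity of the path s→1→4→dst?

3

Residual capacities along the path: s→1: 3, 1→4: 6, 4→dst: 9.
Minimum is 3.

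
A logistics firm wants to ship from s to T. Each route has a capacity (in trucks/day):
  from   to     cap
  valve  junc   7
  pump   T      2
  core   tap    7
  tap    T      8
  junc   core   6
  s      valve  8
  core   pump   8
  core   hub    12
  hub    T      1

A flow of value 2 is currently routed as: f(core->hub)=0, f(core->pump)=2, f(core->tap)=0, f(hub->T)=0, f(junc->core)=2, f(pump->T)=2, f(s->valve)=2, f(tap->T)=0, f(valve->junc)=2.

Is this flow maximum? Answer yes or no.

Residual path s->valve->junc->core->tap->T has bottleneck 4 > 0.
Pushing 4 along it raises the flow to 6, so the given flow is not maximum.

No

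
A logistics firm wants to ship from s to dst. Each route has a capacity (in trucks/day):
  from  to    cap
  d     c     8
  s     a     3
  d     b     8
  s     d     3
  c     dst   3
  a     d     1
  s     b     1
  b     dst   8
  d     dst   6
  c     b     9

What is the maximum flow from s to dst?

Augment s->d->dst: bottleneck 3. Total 3.
Augment s->b->dst: bottleneck 1. Total 4.
Augment s->a->d->dst: bottleneck 1. Total 5.
No augmenting path remains in the residual graph.

5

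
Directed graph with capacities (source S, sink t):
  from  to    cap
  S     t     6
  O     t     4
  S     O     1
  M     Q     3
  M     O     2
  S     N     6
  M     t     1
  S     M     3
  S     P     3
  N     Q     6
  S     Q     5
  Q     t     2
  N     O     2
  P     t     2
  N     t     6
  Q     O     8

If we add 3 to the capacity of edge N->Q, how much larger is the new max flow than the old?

Original max flow = 21.
Edge N->Q does not cross the min cut (source side {M, O, P, Q, S}), so extra capacity there cannot help.
New max flow = 21. Increase = 0.

0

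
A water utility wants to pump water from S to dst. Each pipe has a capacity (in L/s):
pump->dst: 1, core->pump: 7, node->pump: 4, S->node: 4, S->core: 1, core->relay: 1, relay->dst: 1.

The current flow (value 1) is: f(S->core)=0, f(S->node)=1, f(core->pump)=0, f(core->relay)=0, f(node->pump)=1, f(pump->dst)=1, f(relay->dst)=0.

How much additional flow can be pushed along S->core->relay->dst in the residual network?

Residual capacities along the path: S->core: 1, core->relay: 1, relay->dst: 1.
Minimum is 1.

1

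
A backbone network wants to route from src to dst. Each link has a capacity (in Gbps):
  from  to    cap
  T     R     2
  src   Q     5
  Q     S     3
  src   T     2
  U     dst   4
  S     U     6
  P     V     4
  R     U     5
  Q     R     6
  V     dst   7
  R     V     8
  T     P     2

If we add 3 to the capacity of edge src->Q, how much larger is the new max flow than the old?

Original max flow = 7.
After raising cap(src->Q), augmenting paths through that edge carry 3 more units.
New max flow = 10. Increase = 3.

3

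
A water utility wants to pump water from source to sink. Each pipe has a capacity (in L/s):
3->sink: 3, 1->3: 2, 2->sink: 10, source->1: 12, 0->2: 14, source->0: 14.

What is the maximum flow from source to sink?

Augment source->1->3->sink: bottleneck 2. Total 2.
Augment source->0->2->sink: bottleneck 10. Total 12.
No augmenting path remains in the residual graph.

12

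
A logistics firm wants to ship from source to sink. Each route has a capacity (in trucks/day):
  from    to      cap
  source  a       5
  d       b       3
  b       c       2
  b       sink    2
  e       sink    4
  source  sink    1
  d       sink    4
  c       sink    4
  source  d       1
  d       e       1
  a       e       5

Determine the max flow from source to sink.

Augment source→sink: bottleneck 1. Total 1.
Augment source→d→sink: bottleneck 1. Total 2.
Augment source→a→e→sink: bottleneck 4. Total 6.
No augmenting path remains in the residual graph.

6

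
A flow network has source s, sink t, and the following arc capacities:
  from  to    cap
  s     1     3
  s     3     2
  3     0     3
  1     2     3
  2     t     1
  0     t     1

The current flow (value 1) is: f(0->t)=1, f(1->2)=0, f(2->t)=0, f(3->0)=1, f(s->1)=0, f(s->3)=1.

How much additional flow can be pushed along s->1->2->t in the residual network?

Residual capacities along the path: s->1: 3, 1->2: 3, 2->t: 1.
Minimum is 1.

1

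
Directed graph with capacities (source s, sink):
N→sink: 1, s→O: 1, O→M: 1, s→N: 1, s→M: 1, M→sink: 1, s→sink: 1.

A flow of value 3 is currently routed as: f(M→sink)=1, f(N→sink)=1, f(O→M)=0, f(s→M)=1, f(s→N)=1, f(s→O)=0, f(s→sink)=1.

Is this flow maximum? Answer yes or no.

Residual reachable from s: {M, O, s}; sink is not reachable.
Saturated cut: s→N, s→sink, M→sink with total capacity 3 = current flow value. Flow is maximum.

Yes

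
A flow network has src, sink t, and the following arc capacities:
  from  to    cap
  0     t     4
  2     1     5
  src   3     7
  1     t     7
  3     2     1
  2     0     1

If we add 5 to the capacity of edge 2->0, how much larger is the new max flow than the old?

Original max flow = 1.
Edge 2->0 does not cross the min cut (source side {3, src}), so extra capacity there cannot help.
New max flow = 1. Increase = 0.

0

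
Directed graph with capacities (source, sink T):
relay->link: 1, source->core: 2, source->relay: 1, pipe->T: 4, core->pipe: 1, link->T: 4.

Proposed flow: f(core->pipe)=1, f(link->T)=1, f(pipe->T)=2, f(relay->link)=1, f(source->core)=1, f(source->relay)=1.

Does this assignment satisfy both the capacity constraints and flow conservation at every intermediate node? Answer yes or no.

Conservation fails at pipe: inflow 1 ≠ outflow 2.

No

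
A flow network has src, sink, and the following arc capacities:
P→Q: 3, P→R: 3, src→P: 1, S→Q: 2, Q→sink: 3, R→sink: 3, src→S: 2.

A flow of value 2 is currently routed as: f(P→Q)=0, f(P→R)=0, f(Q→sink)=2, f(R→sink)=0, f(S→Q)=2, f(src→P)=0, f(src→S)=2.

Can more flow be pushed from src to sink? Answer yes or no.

Residual path src→P→R→sink has bottleneck 1 > 0.
Pushing 1 along it raises the flow to 3, so the given flow is not maximum.

Yes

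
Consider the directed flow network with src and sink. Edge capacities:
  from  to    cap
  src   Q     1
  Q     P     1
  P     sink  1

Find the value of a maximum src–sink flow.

1

Augment src→Q→P→sink: bottleneck 1. Total 1.
No augmenting path remains in the residual graph.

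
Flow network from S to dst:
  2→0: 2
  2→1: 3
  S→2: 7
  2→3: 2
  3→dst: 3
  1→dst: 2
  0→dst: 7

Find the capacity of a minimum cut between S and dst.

6

Max flow = 6 (via 3 augmenting paths).
In the residual at optimum, the set reachable from S is {1, 2, S}.
Cut edges: 2→3 (cap 2), 2→0 (cap 2), 1→dst (cap 2). Sum = 6.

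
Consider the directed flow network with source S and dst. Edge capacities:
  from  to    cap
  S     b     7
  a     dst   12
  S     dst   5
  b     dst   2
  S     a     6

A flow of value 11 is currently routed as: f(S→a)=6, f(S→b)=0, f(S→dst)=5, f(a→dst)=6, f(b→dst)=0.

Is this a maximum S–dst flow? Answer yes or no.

No

Residual path S→b→dst has bottleneck 2 > 0.
Pushing 2 along it raises the flow to 13, so the given flow is not maximum.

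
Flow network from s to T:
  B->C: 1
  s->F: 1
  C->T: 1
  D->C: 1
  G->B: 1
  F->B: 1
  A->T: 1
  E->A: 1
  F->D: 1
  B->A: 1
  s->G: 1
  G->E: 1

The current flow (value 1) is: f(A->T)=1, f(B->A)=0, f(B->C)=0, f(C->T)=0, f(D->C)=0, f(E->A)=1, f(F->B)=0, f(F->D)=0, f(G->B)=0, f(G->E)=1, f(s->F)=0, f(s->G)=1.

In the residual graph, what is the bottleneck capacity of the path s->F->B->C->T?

Residual capacities along the path: s->F: 1, F->B: 1, B->C: 1, C->T: 1.
Minimum is 1.

1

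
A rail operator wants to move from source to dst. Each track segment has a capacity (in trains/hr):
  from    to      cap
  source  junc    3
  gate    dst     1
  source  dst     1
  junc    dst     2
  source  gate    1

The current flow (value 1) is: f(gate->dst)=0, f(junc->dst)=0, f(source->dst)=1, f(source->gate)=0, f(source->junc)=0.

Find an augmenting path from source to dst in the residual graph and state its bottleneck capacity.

Residual along source->gate->dst: source->gate: 1, gate->dst: 1.
Bottleneck = min = 1.

source->gate->dst, bottleneck 1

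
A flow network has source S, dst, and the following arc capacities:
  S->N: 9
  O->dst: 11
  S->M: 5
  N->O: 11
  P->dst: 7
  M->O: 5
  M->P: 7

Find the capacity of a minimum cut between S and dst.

14

Max flow = 14 (via 3 augmenting paths).
In the residual at optimum, the set reachable from S is {S}.
Cut edges: S->N (cap 9), S->M (cap 5). Sum = 14.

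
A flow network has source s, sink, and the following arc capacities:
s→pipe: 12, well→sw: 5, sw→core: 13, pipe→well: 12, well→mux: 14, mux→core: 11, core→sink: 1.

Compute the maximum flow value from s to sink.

1

Augment s→pipe→well→mux→core→sink: bottleneck 1. Total 1.
No augmenting path remains in the residual graph.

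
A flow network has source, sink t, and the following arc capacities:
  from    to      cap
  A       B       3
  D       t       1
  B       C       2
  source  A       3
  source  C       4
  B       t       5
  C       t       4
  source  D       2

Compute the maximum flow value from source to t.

8

Augment source->C->t: bottleneck 4. Total 4.
Augment source->D->t: bottleneck 1. Total 5.
Augment source->A->B->t: bottleneck 3. Total 8.
No augmenting path remains in the residual graph.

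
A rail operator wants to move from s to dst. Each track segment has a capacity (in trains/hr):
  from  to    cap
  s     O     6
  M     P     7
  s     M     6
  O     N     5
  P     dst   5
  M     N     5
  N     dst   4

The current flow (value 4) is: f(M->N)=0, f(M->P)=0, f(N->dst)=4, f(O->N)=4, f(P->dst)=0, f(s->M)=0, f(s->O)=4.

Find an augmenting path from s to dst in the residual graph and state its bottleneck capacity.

s->M->P->dst, bottleneck 5

Residual along s->M->P->dst: s->M: 6, M->P: 7, P->dst: 5.
Bottleneck = min = 5.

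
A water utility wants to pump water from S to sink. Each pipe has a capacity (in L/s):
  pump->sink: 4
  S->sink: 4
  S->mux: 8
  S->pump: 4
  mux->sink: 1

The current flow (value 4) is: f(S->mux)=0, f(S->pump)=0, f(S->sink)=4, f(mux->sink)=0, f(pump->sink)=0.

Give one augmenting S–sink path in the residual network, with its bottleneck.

Residual along S->mux->sink: S->mux: 8, mux->sink: 1.
Bottleneck = min = 1.

S->mux->sink, bottleneck 1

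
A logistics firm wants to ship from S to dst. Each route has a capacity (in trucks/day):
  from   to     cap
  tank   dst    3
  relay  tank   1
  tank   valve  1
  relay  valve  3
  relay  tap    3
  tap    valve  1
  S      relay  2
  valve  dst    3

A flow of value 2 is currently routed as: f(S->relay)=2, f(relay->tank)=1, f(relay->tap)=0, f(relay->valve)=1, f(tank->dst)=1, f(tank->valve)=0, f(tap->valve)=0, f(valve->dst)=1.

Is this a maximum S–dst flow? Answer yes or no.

Yes

Residual reachable from S: {S}; dst is not reachable.
Saturated cut: S->relay with total capacity 2 = current flow value. Flow is maximum.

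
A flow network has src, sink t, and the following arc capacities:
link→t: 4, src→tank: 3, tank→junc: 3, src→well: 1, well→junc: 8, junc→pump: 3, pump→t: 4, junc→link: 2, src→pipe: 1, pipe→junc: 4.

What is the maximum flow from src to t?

5

Augment src→tank→junc→link→t: bottleneck 2. Total 2.
Augment src→tank→junc→pump→t: bottleneck 1. Total 3.
Augment src→well→junc→pump→t: bottleneck 1. Total 4.
Augment src→pipe→junc→pump→t: bottleneck 1. Total 5.
No augmenting path remains in the residual graph.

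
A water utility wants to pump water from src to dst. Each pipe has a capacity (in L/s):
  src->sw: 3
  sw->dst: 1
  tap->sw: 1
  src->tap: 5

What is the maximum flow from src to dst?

Augment src->sw->dst: bottleneck 1. Total 1.
No augmenting path remains in the residual graph.

1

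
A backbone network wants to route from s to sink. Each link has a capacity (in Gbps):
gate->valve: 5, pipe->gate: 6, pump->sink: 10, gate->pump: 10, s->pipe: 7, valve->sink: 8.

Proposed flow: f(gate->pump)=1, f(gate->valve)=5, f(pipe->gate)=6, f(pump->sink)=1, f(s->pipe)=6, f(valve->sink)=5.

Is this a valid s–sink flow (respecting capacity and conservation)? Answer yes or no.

Yes

Every edge has 0 ≤ f(e) ≤ cap(e).
At each intermediate node, inflow equals outflow.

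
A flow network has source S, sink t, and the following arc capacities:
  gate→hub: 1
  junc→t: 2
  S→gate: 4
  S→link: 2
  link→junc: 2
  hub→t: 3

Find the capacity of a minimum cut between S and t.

Max flow = 3 (via 2 augmenting paths).
In the residual at optimum, the set reachable from S is {S, gate}.
Cut edges: gate→hub (cap 1), S→link (cap 2). Sum = 3.

3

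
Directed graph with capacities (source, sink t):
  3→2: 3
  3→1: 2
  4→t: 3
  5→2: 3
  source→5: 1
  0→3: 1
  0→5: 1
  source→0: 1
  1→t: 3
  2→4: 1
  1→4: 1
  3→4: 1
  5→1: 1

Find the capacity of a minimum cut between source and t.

Max flow = 2 (via 2 augmenting paths).
In the residual at optimum, the set reachable from source is {source}.
Cut edges: source→0 (cap 1), source→5 (cap 1). Sum = 2.

2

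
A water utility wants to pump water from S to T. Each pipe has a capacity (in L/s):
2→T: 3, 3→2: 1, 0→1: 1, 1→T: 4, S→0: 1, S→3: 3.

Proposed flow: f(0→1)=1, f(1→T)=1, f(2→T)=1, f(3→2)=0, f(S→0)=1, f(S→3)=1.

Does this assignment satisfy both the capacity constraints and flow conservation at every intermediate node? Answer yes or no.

Conservation fails at 3: inflow 1 ≠ outflow 0.

No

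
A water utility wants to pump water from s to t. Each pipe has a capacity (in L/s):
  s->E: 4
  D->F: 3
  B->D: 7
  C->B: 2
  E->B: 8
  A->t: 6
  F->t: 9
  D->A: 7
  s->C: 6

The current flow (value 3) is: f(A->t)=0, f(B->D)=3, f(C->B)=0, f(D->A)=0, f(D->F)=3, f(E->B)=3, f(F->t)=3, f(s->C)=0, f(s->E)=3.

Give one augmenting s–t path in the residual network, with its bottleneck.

Residual along s->E->B->D->A->t: s->E: 1, E->B: 5, B->D: 4, D->A: 7, A->t: 6.
Bottleneck = min = 1.

s->E->B->D->A->t, bottleneck 1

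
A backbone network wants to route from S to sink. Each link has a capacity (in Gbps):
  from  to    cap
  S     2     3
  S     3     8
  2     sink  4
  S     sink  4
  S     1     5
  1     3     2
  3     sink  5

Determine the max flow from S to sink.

Augment S->sink: bottleneck 4. Total 4.
Augment S->2->sink: bottleneck 3. Total 7.
Augment S->3->sink: bottleneck 5. Total 12.
No augmenting path remains in the residual graph.

12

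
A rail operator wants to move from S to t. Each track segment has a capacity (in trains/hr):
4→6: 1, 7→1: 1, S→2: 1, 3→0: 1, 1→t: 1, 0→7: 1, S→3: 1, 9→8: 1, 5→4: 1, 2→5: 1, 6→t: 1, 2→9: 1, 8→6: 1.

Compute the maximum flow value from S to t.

Augment S→2→9→8→6→t: bottleneck 1. Total 1.
Augment S→3→0→7→1→t: bottleneck 1. Total 2.
No augmenting path remains in the residual graph.

2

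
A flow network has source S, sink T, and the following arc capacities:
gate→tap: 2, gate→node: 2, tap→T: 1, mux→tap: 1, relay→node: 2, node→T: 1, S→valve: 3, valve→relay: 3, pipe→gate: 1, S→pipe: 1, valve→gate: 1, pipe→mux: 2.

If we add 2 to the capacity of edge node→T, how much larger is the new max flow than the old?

Original max flow = 2.
After raising cap(node→T), augmenting paths through that edge carry 2 more units.
New max flow = 4. Increase = 2.

2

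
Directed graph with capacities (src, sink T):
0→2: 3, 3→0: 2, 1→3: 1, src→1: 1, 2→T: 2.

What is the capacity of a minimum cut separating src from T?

1

Max flow = 1 (via 1 augmenting path).
In the residual at optimum, the set reachable from src is {src}.
Cut edges: src→1 (cap 1). Sum = 1.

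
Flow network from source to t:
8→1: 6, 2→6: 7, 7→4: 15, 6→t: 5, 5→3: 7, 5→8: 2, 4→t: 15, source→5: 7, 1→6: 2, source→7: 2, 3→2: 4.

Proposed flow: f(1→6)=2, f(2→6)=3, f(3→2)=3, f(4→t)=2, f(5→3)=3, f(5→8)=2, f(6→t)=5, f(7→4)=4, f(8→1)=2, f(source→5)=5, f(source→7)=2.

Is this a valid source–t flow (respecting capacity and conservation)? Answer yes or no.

Conservation fails at 7: inflow 2 ≠ outflow 4.

No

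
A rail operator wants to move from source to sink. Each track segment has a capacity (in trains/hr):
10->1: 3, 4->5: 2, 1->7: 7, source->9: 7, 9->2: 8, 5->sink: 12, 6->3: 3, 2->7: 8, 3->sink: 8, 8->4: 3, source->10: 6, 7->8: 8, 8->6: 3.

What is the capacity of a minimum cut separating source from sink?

Max flow = 5 (via 2 augmenting paths).
In the residual at optimum, the set reachable from source is {1, 10, 2, 4, 7, 8, 9, source}.
Cut edges: 4->5 (cap 2), 8->6 (cap 3). Sum = 5.

5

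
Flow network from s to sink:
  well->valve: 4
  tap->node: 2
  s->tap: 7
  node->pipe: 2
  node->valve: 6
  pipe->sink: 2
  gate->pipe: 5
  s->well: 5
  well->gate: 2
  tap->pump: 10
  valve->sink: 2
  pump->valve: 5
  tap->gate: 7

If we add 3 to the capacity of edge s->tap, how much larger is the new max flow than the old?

0

Original max flow = 4.
Edge s->tap does not cross the min cut (source side {gate, node, pipe, pump, s, tap, valve, well}), so extra capacity there cannot help.
New max flow = 4. Increase = 0.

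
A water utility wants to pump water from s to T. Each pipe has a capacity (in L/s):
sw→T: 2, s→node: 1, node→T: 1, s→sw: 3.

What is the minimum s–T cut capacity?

Max flow = 3 (via 2 augmenting paths).
In the residual at optimum, the set reachable from s is {s, sw}.
Cut edges: s→node (cap 1), sw→T (cap 2). Sum = 3.

3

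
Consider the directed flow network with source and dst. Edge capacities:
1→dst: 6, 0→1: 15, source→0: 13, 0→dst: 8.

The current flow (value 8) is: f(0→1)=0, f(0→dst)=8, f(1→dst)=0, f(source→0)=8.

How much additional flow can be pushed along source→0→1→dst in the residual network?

5

Residual capacities along the path: source→0: 5, 0→1: 15, 1→dst: 6.
Minimum is 5.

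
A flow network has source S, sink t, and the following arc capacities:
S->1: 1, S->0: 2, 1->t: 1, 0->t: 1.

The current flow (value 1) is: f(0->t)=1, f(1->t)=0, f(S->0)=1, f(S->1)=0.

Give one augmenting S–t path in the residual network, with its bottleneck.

Residual along S->1->t: S->1: 1, 1->t: 1.
Bottleneck = min = 1.

S->1->t, bottleneck 1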